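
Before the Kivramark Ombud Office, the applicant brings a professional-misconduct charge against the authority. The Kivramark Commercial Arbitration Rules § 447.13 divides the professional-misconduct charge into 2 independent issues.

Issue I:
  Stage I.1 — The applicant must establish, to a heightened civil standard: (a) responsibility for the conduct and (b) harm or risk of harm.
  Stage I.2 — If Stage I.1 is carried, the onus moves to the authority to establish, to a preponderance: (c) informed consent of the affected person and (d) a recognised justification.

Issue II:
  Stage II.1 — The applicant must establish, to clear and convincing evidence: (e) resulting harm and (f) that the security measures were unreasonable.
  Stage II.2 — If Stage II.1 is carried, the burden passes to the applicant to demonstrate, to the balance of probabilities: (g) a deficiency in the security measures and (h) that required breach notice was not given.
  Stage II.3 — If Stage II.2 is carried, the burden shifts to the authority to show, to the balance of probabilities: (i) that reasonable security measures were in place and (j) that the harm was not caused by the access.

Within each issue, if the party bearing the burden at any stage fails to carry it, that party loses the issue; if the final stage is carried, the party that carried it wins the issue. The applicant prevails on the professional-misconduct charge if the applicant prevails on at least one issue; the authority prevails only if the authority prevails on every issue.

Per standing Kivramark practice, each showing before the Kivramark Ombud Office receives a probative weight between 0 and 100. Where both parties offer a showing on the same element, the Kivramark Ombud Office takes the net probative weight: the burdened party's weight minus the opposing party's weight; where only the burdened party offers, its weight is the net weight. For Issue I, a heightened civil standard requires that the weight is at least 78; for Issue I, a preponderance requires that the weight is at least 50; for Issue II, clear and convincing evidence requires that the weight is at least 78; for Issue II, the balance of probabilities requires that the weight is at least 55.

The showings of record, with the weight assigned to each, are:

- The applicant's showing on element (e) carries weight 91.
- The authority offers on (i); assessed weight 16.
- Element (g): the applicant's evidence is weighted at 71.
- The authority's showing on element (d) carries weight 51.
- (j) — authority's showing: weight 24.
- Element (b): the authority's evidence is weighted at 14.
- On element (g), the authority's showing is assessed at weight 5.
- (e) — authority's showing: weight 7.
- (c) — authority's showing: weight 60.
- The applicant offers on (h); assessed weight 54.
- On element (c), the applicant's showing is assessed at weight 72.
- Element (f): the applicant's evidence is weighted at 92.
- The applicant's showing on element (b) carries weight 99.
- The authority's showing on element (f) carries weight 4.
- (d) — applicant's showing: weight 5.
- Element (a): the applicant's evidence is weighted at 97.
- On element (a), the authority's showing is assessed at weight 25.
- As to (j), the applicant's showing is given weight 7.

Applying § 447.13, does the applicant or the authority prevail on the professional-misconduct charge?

authority

— Issue I —
At Stage I.1 the applicant must meet a heightened civil standard (weight is at least 78): on (a) the weight is 97 less the opposing 25 gives net 72, < 78, so (a) does not meet the standard; on (b) the weight is 99 less the opposing 14 gives net 85, which does reach 78, so (b) meets the standard.
  Stage I.1 not carried; the applicant fails its burden.
So the authority prevails on this issue.
— Issue II —
Stage II.1 — burden on applicant; standard: clear and convincing evidence (weight is at least 78).
    (e): 91 − 7 = 84 ≥ 78 [met]
    (f): 92 − 4 = 88 ≥ 78 [met]
  Stage II.1 carried; the burden remains with the applicant.
Stage II.2 — burden on applicant; standard: the balance of probabilities (weight is at least 55).
    (g): 71 − 5 = 66 ≥ 55 [met]
    (h): 54 < 55 [not met]
  Stage II.2 not carried; the applicant fails its burden.
The authority prevails on this issue.
Per-issue: Issue I → authority; Issue II → authority. The applicant must prevail on at least one issue; overall, the authority prevails.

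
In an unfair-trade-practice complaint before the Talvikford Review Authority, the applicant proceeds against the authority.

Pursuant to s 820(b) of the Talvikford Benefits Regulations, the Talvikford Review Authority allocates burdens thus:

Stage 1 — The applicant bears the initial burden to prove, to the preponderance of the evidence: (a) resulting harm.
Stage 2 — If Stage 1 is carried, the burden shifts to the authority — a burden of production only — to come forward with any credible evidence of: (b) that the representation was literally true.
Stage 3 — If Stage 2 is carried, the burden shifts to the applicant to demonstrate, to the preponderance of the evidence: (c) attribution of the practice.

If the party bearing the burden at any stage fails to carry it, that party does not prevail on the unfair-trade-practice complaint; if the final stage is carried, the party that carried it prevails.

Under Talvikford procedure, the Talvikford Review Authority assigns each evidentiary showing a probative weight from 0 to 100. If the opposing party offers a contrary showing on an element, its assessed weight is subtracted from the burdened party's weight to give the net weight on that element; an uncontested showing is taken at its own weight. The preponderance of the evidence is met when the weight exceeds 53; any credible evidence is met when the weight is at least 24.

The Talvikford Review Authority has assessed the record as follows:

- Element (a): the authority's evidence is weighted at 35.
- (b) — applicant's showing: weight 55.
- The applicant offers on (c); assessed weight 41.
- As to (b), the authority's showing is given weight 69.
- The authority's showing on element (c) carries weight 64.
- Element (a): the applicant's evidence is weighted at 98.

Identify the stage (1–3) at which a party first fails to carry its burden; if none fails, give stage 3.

stage 2

At Stage 1 the applicant must meet the preponderance of the evidence (weight exceeds 53): on (a) the weight is 98 less the opposing 35 gives net 63, > 53, so (a) meets the standard.
  All elements met. The burden passes to the authority.
At Stage 2 the authority must meet any credible evidence (weight is at least 24): on (b) the weight is 69 less the opposing 55 gives net 14, which does not reach 24, so (b) does not meet the standard.
  Not every element is met, so the authority fails to carry Stage 2.
The applicant prevails.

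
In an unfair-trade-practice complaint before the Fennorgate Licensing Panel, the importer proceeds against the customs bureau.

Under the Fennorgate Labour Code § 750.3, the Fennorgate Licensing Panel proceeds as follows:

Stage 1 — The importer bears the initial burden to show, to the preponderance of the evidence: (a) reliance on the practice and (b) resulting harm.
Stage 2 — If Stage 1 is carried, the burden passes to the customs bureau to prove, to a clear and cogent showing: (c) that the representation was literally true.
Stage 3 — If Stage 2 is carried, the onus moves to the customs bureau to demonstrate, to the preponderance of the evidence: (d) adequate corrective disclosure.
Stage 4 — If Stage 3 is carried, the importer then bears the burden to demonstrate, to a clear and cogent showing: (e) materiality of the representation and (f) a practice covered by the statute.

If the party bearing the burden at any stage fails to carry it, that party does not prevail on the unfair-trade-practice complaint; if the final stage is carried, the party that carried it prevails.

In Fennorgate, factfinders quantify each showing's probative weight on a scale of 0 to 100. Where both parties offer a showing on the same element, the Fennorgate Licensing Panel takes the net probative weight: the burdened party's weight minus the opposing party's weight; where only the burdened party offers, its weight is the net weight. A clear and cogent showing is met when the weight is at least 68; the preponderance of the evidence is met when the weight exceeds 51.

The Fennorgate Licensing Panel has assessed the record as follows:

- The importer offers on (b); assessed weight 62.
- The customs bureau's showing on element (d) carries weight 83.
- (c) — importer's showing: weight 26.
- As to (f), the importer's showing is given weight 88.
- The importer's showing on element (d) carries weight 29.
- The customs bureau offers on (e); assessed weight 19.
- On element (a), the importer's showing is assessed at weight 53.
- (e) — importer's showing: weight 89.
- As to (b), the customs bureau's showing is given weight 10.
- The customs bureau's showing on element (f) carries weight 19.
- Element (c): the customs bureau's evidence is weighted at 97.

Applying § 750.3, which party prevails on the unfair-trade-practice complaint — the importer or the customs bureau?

Stage 1 — burden on importer; standard: the preponderance of the evidence (weight exceeds 51).
    (a): 53 > 51 [met]
    (b): 62 − 10 = 52 > 51 [met]
  Stage 1 carried; the burden shifts to the customs bureau.
Stage 2 — burden on customs bureau; standard: a clear and cogent showing (weight is at least 68).
    (c): 97 − 26 = 71 ≥ 68 [met]
  All elements met. The customs bureau retains the burden for Stage 3.
Stage 3 — burden on customs bureau; standard: the preponderance of the evidence (weight exceeds 51).
    (d): 83 − 29 = 54 > 51 [met]
  Stage 3 is satisfied; the onus moves to the importer.
Stage 4 — burden on importer; standard: a clear and cogent showing (weight is at least 68).
    (e): 89 − 19 = 70 ≥ 68 [met]
    (f): 88 − 19 = 69 ≥ 68 [met]
  The importer carries the last stage.
All stages carried — the importer prevails.

importer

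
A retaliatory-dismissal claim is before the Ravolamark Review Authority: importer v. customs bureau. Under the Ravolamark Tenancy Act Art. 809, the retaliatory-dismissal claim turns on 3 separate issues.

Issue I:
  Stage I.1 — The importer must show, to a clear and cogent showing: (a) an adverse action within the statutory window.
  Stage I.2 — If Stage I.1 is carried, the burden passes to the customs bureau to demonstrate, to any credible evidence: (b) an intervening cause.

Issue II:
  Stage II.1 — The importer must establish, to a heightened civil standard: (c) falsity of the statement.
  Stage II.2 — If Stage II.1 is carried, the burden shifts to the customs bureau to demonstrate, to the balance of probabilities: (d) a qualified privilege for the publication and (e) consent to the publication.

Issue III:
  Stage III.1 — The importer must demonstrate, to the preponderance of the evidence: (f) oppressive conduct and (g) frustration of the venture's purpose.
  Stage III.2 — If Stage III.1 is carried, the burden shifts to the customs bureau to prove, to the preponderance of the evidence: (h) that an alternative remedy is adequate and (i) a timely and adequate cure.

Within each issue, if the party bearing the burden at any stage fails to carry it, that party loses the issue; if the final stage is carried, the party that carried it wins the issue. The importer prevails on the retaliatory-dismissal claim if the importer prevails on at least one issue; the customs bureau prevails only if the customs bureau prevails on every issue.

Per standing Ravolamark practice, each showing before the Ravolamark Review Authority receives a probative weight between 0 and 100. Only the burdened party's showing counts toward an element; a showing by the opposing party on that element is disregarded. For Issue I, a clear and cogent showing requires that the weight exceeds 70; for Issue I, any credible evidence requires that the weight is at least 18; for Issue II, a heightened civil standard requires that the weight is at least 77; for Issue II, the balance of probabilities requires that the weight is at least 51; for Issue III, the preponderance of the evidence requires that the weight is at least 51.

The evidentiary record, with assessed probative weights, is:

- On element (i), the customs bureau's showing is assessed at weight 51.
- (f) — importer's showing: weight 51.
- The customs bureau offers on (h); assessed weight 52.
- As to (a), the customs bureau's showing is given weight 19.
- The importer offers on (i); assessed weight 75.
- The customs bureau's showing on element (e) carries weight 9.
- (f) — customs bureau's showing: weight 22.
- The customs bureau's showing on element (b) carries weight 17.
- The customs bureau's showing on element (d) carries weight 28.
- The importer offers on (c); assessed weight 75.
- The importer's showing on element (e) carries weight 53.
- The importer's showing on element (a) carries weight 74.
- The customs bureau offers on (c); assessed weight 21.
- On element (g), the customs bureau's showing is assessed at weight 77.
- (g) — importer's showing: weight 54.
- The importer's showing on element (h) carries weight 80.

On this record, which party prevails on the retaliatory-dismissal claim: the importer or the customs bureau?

— Issue I —
Stage I.1 — burden on importer; standard: a clear and cogent showing (weight exceeds 70).
    (a): 74 (customs bureau's 19 disregarded) > 70 [met]
  All elements met. The burden passes to the customs bureau.
Stage I.2 — burden on customs bureau; standard: any credible evidence (weight is at least 18).
    (b): 17 < 18 [not met]
  Stage I.2 not carried; the customs bureau fails its burden.
The analysis ends at Stage I.2; the importer prevails on this issue.
— Issue II —
Stage II.1 (importer, a heightened civil standard, weight is at least 77): (c) 75 (customs bureau's 21 disregarded) < 77 — fails.
  Not every element is met, so the importer fails to carry Stage II.1.
The customs bureau prevails on this issue.
— Issue III —
Stage III.1 — burden on importer; standard: the preponderance of the evidence (weight is at least 51).
    (f): 51 (customs bureau's 22 disregarded) ≥ 51 [met]
    (g): 54 (customs bureau's 77 disregarded) ≥ 51 [met]
  Stage III.1 carried; the burden shifts to the customs bureau.
Stage III.2 — burden on customs bureau; standard: the preponderance of the evidence (weight is at least 51).
    (h): 52 (importer's 80 disregarded) ≥ 51 [met]
    (i): 51 (importer's 75 disregarded) ≥ 51 [met]
  The customs bureau carries the last stage.
Every stage carried; the customs bureau prevails on this issue.
Per-issue: Issue I → importer; Issue II → customs bureau; Issue III → customs bureau. The importer must prevail on at least one issue; overall, the importer prevails.

importer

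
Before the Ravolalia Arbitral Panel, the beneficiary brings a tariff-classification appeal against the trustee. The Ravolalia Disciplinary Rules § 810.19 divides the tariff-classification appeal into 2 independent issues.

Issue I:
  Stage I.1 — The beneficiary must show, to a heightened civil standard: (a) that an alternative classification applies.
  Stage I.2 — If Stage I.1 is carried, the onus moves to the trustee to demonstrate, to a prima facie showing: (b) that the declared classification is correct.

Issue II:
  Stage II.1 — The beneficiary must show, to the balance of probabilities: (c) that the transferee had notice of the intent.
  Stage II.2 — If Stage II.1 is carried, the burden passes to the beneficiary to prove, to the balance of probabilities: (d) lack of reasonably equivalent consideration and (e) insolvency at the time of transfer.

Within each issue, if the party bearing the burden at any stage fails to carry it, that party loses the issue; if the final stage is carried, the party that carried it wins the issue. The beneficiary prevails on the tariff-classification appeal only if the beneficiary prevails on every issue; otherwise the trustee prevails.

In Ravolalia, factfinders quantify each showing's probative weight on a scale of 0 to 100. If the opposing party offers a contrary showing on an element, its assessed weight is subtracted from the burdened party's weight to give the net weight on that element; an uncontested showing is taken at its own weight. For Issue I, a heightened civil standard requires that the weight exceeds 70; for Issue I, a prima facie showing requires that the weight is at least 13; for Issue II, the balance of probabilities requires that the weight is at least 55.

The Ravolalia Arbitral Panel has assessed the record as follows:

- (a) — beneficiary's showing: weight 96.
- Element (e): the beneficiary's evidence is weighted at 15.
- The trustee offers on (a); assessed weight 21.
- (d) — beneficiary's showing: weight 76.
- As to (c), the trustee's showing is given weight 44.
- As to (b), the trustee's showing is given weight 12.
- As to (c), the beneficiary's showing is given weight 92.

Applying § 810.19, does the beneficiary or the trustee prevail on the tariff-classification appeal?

trustee

— Issue I —
Stage I.1 — burden on beneficiary; standard: a heightened civil standard (weight exceeds 70).
    (a): 96 − 21 = 75 > 70 [met]
  Stage I.1 carried; the burden shifts to the trustee.
Stage I.2 — burden on trustee; standard: a prima facie showing (weight is at least 13).
    (b): 12 < 13 [not met]
  Stage I.2 not carried; the trustee fails its burden.
So the beneficiary prevails on this issue.
— Issue II —
Stage II.1 (beneficiary, the balance of probabilities, weight is at least 55): (c) net 92−44=48 < 55 — fails.
  Stage II.1 not carried; the beneficiary fails its burden.
The trustee prevails on this issue.
Per-issue: Issue I → beneficiary; Issue II → trustee. The beneficiary must prevail on every issue; overall, the trustee prevails.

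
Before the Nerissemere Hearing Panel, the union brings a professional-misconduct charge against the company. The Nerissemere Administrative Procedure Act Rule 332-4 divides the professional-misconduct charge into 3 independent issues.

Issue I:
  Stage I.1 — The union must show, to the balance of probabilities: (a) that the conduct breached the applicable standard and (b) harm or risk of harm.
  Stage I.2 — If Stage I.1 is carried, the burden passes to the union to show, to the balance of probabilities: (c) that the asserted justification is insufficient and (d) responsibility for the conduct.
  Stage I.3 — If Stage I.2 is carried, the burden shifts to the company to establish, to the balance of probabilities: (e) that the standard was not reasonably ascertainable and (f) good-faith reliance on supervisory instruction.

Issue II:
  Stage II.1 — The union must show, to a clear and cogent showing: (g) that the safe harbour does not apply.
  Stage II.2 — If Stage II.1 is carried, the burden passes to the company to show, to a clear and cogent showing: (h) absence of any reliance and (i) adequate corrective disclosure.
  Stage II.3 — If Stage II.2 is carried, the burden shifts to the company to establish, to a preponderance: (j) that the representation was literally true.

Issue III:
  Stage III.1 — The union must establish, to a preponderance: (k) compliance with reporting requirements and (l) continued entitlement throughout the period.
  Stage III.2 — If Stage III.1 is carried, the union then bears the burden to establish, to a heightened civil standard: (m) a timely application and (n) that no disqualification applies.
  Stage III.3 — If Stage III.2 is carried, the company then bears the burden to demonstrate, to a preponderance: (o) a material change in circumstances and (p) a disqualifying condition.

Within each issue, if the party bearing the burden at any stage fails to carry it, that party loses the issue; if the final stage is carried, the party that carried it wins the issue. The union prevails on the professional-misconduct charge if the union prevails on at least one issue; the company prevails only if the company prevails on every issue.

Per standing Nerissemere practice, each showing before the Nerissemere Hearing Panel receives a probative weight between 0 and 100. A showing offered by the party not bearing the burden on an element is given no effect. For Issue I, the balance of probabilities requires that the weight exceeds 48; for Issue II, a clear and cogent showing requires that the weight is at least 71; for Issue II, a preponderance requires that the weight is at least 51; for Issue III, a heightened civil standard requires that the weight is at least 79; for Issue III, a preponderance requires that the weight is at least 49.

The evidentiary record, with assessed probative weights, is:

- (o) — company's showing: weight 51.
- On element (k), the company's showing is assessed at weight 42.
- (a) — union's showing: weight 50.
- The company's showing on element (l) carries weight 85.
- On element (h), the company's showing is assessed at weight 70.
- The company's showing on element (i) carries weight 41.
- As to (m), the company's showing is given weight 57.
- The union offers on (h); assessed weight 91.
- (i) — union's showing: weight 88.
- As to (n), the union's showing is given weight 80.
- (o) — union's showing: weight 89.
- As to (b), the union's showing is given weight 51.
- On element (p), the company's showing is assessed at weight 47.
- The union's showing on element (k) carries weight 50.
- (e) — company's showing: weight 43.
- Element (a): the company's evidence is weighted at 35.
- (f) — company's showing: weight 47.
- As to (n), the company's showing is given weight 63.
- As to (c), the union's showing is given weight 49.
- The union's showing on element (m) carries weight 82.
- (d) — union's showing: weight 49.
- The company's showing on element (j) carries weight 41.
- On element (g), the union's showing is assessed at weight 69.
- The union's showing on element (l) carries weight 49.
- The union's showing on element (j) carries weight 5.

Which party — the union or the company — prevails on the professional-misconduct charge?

— Issue I —
Stage I.1 (union, the balance of probabilities, weight exceeds 48): (a) 50 (company's 35 disregarded) > 48 — meets; (b) 51 > 48 — meets.
  Stage I.1 carried; the burden remains with the union.
Stage I.2 (union, the balance of probabilities, weight exceeds 48): (c) 49 > 48 — meets; (d) 49 > 48 — meets.
  Stage I.2 is satisfied; the onus moves to the company.
Stage I.3 (company, the balance of probabilities, weight exceeds 48): (e) 43 ≤ 48 — fails; (f) 47 ≤ 48 — fails.
  The company does not carry Stage I.3.
The union prevails on this issue.
— Issue II —
Stage II.1 — burden on union; standard: a clear and cogent showing (weight is at least 71).
    (g): 69 < 71 [not met]
  Stage II.1 not carried; the union fails its burden.
The company prevails on this issue.
— Issue III —
Stage III.1 — burden on union; standard: a preponderance (weight is at least 49).
    (k): 50 (company's 42 disregarded) ≥ 49 [met]
    (l): 49 (company's 85 disregarded) ≥ 49 [met]
  Stage III.1 carried; the burden remains with the union.
Stage III.2 — burden on union; standard: a heightened civil standard (weight is at least 79).
    (m): 82 (company's 57 disregarded) ≥ 79 [met]
    (n): 80 (company's 63 disregarded) ≥ 79 [met]
  The union carries Stage III.2; the company now bears the burden.
Stage III.3 — burden on company; standard: a preponderance (weight is at least 49).
    (o): 51 (union's 89 disregarded) ≥ 49 [met]
    (p): 47 < 49 [not met]
  Not every element is met, so the company fails to carry Stage III.3.
The analysis ends at Stage III.3; the union prevails on this issue.
Per-issue: Issue I → union; Issue II → company; Issue III → union. The union must prevail on at least one issue; overall, the union prevails.

union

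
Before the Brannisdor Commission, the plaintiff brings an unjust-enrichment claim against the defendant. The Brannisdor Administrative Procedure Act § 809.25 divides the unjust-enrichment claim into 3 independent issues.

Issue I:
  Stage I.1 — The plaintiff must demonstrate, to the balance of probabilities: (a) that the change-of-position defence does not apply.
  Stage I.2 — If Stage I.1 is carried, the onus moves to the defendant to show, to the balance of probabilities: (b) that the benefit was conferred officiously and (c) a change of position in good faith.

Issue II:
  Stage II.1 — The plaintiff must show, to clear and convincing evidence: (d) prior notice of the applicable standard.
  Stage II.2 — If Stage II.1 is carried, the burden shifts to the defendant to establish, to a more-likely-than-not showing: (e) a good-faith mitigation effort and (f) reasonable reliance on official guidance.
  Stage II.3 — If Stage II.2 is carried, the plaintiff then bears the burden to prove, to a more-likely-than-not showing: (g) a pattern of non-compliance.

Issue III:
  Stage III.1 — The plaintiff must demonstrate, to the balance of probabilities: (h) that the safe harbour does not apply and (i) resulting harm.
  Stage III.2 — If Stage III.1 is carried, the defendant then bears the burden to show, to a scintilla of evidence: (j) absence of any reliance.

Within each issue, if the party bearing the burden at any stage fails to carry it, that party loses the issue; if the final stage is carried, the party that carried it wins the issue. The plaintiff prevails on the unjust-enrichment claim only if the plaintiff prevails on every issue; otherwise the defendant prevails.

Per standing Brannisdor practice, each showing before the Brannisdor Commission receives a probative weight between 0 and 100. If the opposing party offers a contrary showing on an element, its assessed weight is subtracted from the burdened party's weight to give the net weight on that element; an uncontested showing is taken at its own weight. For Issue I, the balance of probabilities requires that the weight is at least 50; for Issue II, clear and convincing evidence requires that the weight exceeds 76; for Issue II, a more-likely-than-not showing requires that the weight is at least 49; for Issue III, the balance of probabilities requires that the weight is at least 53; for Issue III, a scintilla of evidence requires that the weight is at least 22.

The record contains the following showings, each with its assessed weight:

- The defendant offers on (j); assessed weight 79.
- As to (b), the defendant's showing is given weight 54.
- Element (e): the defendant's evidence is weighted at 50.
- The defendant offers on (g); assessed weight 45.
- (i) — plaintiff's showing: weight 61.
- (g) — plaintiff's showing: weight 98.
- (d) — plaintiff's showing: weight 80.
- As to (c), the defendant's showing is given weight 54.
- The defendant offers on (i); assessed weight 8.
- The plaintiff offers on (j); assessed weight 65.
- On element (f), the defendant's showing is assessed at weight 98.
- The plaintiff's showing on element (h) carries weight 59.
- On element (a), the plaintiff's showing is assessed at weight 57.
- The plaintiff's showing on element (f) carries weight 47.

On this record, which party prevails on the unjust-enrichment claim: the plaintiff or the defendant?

— Issue I —
Stage I.1 — burden on plaintiff; standard: the balance of probabilities (weight is at least 50).
    (a): 57 ≥ 50 [met]
  Stage I.1 carried; the burden shifts to the defendant.
Stage I.2 — burden on defendant; standard: the balance of probabilities (weight is at least 50).
    (b): 54 ≥ 50 [met]
    (c): 54 ≥ 50 [met]
  All elements met at the final stage.
Every stage carried; the defendant prevails on this issue.
— Issue II —
Stage II.1 — burden on plaintiff; standard: clear and convincing evidence (weight exceeds 76).
    (d): 80 > 76 [met]
  Stage II.1 is satisfied; the onus moves to the defendant.
Stage II.2 — burden on defendant; standard: a more-likely-than-not showing (weight is at least 49).
    (e): 50 ≥ 49 [met]
    (f): 98 − 47 = 51 ≥ 49 [met]
  Stage II.2 carried; the burden shifts to the plaintiff.
Stage II.3 — burden on plaintiff; standard: a more-likely-than-not showing (weight is at least 49).
    (g): 98 − 45 = 53 ≥ 49 [met]
  The plaintiff carries the last stage.
All stages carried — the plaintiff prevails on this issue.
— Issue III —
Stage III.1 — burden on plaintiff; standard: the balance of probabilities (weight is at least 53).
    (h): 59 ≥ 53 [met]
    (i): 61 − 8 = 53 ≥ 53 [met]
  Stage III.1 carried; the burden shifts to the defendant.
Stage III.2 — burden on defendant; standard: a scintilla of evidence (weight is at least 22).
    (j): 79 − 65 = 14 < 22 [not met]
  Stage III.2 not carried; the defendant fails its burden.
So the plaintiff prevails on this issue.
Per-issue: Issue I → defendant; Issue II → plaintiff; Issue III → plaintiff. The plaintiff must prevail on every issue; overall, the defendant prevails.

defendant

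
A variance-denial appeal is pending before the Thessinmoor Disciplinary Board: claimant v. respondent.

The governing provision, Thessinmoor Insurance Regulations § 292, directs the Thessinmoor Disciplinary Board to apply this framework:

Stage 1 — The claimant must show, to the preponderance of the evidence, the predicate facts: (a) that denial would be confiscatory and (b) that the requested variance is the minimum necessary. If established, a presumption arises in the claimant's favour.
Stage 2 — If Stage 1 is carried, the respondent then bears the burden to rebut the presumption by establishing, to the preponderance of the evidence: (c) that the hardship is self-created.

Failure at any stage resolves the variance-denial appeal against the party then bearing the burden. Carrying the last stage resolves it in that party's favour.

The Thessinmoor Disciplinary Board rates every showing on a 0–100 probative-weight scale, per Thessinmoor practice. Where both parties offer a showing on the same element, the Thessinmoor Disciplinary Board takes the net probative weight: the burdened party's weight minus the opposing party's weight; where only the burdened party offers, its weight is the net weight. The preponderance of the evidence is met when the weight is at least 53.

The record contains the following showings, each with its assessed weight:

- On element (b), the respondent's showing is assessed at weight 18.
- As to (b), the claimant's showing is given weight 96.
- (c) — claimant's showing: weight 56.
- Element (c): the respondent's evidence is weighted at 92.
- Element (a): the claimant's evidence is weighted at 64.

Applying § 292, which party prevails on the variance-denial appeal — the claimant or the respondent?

claimant

Stage 1 (claimant, the preponderance of the evidence, weight is at least 53): (a) 64 ≥ 53 — meets; (b) net 96−18=78 ≥ 53 — meets.
  All elements met. The burden passes to the respondent.
Stage 2 (respondent, the preponderance of the evidence, weight is at least 53): (c) net 92−56=36 < 53 — fails.
  Not every element is met, so the respondent fails to carry Stage 2.
The analysis ends at Stage 2; the claimant prevails.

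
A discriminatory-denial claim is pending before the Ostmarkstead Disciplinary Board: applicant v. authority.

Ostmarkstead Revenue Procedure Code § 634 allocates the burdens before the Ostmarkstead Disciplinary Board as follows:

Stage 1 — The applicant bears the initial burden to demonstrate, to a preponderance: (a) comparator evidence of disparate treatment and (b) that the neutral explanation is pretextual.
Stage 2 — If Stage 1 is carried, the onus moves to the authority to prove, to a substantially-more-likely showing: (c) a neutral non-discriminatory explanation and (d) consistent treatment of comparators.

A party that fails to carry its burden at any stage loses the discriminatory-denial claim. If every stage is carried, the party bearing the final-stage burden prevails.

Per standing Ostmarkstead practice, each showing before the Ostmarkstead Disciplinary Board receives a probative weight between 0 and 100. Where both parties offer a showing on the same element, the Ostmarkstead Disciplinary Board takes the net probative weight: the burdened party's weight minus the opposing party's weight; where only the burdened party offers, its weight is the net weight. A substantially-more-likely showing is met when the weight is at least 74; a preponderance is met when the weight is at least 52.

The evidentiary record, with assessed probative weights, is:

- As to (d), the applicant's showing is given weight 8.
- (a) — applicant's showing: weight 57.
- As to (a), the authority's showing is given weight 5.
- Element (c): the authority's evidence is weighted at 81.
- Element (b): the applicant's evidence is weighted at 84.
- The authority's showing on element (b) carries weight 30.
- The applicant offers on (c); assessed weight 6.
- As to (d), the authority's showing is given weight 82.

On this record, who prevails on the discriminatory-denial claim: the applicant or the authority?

authority

Stage 1 (applicant, a preponderance, weight is at least 52): (a) net 57−5=52 ≥ 52 — meets; (b) net 84−30=54 ≥ 52 — meets.
  The applicant carries Stage 1; the authority now bears the burden.
Stage 2 (authority, a substantially-more-likely showing, weight is at least 74): (c) net 81−6=75 ≥ 74 — meets; (d) net 82−8=74 ≥ 74 — meets.
  The authority carries the last stage.
All stages carried — the authority prevails.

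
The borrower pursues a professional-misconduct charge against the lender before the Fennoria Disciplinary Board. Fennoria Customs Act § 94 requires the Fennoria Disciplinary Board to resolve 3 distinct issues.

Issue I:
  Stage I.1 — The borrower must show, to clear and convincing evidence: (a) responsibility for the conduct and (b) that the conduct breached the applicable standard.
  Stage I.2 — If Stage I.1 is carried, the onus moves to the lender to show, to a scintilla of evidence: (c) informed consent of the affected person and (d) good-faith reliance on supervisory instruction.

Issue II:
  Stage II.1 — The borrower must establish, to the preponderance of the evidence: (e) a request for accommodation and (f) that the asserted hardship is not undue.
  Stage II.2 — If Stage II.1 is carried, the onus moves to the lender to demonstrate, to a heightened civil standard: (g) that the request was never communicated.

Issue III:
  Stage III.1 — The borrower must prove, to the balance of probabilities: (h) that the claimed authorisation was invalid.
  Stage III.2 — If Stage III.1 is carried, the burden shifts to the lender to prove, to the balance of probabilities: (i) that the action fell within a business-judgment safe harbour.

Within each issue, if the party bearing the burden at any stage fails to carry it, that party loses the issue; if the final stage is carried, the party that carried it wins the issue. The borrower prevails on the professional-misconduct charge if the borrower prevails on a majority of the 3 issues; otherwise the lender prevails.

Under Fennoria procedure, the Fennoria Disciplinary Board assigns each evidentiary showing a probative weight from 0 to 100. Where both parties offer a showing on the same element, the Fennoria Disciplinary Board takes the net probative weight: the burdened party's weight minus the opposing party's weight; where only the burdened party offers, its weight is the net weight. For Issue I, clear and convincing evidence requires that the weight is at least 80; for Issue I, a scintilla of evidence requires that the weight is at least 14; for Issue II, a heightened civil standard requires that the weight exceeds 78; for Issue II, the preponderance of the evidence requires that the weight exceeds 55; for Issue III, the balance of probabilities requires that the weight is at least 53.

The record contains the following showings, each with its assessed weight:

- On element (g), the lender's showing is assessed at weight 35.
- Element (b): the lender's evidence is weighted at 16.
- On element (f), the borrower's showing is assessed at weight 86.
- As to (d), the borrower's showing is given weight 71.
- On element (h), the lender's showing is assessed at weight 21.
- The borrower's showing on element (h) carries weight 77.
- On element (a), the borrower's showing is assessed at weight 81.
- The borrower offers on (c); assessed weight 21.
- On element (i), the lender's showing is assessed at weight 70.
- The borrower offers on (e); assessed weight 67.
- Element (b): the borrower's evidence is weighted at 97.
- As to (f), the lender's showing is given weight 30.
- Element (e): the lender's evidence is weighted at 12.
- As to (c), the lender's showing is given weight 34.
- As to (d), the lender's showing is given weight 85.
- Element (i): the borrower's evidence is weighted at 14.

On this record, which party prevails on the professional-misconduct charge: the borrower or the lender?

— Issue I —
At Stage I.1 the borrower must meet clear and convincing evidence (weight is at least 80): on (a) the weight is 81, ≥ 80, so (a) meets the standard; on (b) the weight is 97 less the opposing 16 gives net 81, which does reach 80, so (b) meets the standard.
  Stage I.1 carried; the burden shifts to the lender.
At Stage I.2 the lender must meet a scintilla of evidence (weight is at least 14): on (c) the weight is 34 less the opposing 21 gives net 13, < 14, so (c) does not meet the standard; on (d) the weight is 85 less the opposing 71 gives net 14, which does reach 14, so (d) meets the standard.
  Not every element is met, so the lender fails to carry Stage I.2.
The analysis ends at Stage I.2; the borrower prevails on this issue.
— Issue II —
Stage II.1 — burden on borrower; standard: the preponderance of the evidence (weight exceeds 55).
    (e): 67 − 12 = 55 ≤ 55 [not met]
    (f): 86 − 30 = 56 > 55 [met]
  The borrower does not carry Stage II.1.
So the lender prevails on this issue.
— Issue III —
Stage III.1 (borrower, the balance of probabilities, weight is at least 53): (h) net 77−21=56 ≥ 53 — meets.
  All elements met. The burden passes to the lender.
Stage III.2 (lender, the balance of probabilities, weight is at least 53): (i) net 70−14=56 ≥ 53 — meets.
  All elements met at the final stage.
Every stage carried; the lender prevails on this issue.
Per-issue: Issue I → borrower; Issue II → lender; Issue III → lender. The borrower must prevail on a majority of issues; overall, the lender prevails.

lender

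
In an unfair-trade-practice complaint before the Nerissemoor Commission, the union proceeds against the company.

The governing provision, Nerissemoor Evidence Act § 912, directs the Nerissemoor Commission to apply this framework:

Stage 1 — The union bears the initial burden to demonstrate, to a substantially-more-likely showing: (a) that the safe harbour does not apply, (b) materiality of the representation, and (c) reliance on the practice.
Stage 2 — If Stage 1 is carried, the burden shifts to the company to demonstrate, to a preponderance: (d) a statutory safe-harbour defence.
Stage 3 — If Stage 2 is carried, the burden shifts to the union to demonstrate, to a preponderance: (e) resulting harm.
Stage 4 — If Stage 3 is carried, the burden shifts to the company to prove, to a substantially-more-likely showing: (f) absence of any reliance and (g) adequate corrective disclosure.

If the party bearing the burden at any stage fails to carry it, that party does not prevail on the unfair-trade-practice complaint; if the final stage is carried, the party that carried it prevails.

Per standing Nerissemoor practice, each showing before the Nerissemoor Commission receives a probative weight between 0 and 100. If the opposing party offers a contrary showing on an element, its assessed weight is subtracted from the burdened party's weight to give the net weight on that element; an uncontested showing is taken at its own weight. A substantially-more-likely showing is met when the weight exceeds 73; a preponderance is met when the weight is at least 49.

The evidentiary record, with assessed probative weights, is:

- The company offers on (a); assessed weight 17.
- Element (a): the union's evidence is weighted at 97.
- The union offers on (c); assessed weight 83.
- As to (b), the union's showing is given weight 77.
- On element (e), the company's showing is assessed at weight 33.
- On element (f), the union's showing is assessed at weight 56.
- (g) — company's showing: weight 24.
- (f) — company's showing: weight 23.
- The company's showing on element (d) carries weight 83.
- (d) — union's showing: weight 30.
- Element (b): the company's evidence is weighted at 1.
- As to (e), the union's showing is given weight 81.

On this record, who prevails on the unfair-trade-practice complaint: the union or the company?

Stage 1 (union, a substantially-more-likely showing, weight exceeds 73): (a) net 97−17=80 > 73 — meets; (b) net 77−1=76 > 73 — meets; (c) 83 > 73 — meets.
  All elements met. The burden passes to the company.
Stage 2 (company, a preponderance, weight is at least 49): (d) net 83−30=53 ≥ 49 — meets.
  Stage 2 carried; the burden shifts to the union.
Stage 3 (union, a preponderance, weight is at least 49): (e) net 81−33=48 < 49 — fails.
  The union does not carry Stage 3.
The company prevails.

company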